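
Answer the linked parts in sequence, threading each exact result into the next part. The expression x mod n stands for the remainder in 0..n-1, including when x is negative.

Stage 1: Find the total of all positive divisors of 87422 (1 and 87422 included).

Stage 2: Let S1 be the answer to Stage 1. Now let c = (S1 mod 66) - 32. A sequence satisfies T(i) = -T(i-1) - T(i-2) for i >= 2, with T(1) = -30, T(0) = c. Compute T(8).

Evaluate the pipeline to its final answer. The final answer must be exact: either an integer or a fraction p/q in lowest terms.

2

Stage 1: 87422 = 2 * 43711; sigma = (1 + 2) * (1 + 43711) = 3 * 43712 = 131136; answer 131136
Stage 2: S1 = 131136; c = 28; T(2) = -1*(-30) - 1*(28) = 2; iterating: T(2)=2, T(3)=28, T(4)=-30, T(5)=2, T(6)=28, T(7)=-30, T(8)=2; answer 2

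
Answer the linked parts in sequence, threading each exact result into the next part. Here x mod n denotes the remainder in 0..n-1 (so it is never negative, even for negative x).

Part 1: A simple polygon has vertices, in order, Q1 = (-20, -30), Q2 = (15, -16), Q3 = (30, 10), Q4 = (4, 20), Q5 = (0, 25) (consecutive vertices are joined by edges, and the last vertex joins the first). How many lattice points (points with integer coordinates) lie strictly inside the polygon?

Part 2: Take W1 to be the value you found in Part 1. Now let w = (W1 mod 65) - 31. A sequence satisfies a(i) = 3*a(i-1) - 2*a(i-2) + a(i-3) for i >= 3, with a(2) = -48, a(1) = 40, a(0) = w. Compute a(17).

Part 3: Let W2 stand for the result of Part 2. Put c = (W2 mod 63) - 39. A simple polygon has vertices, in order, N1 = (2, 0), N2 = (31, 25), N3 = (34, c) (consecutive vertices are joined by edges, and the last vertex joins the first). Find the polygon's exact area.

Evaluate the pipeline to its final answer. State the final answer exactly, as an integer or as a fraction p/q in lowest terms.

Part 1: cross terms: (-20*-16 - 15*-30)=770, (15*10 - 30*-16)=630, (30*20 - 4*10)=560, (4*25 - 0*20)=100, (0*-30 - -20*25)=500; twice the area = |2560| = 2560; area = 1280; boundary points = 7 + 1 + 2 + 1 + 5 = 16; strictly interior points = area - boundary/2 + 1 = 1273; answer 1273
Part 2: W1 = 1273; w = 7; a(3) = 3*(-48) - 2*(40) + 1*(7) = -217; iterating: a(3)=-217, a(4)=-515, a(5)=-1159, a(6)=-2664, a(7)=-6189, a(8)=-14398, a(9)=-33480, a(10)=-77833, a(11)=-180937, a(12)=-420625, a(13)=-977834, a(14)=-2273189, a(15)=-5284524, a(16)=-12285028, a(17)=-28559225; answer -28559225
Part 3: W2 = -28559225; c = 22; cross terms: (2*25 - 31*0)=50, (31*22 - 34*25)=-168, (34*0 - 2*22)=-44; twice the area = |-162| = 162; area = 81; answer 81

81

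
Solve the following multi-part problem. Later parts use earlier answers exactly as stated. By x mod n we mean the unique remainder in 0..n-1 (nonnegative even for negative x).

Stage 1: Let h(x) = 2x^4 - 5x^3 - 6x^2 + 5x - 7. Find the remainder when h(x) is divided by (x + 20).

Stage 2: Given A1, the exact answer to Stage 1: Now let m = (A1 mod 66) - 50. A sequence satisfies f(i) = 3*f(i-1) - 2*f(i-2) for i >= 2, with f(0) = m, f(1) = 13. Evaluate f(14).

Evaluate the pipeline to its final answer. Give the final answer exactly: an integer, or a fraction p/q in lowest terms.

425945

Stage 1: remainder = value at the root: 2*(-20)^4 - 5*(-20)^3 - 6*(-20)^2 + 5*(-20)^1 - 7 = (320000) + (40000) + (-2400) + (-100) + (-7) = 357493; answer 357493
Stage 2: A1 = 357493; m = -13; f(2) = 3*(13) - 2*(-13) = 65; iterating: f(2)=65, f(3)=169, f(4)=377, f(5)=793, f(6)=1625, f(7)=3289, f(8)=6617, f(9)=13273, f(10)=26585, f(11)=53209, f(12)=106457, f(13)=212953, f(14)=425945; answer 425945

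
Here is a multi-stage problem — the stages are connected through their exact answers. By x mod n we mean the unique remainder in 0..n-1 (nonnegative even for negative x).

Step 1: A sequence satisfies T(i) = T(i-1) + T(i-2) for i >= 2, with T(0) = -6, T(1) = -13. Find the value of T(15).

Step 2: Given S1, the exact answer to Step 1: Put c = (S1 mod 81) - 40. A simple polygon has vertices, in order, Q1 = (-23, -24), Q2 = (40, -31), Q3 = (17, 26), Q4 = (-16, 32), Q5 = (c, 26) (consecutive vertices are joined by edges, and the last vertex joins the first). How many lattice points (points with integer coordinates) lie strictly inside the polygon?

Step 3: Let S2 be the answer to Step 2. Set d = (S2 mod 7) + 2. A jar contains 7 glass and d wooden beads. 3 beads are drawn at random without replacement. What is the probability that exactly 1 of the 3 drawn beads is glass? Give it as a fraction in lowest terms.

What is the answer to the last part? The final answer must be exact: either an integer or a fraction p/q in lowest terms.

7/40

Step 1: T(2) = 1*(-13) + 1*(-6) = -19; iterating: T(2)=-19, T(3)=-32, T(4)=-51, T(5)=-83, T(6)=-134, T(7)=-217, T(8)=-351, T(9)=-568, T(10)=-919, T(11)=-1487, T(12)=-2406, T(13)=-3893, T(14)=-6299, T(15)=-10192; answer -10192
Step 2: S1 = -10192; c = -26; cross terms: (-23*-31 - 40*-24)=1673, (40*26 - 17*-31)=1567, (17*32 - -16*26)=960, (-16*26 - -26*32)=416, (-26*-24 - -23*26)=1222; twice the area = |5838| = 5838; area = 2919; boundary points = 7 + 1 + 3 + 2 + 1 = 14; strictly interior points = area - boundary/2 + 1 = 2913; answer 2913
Step 3: S2 = 2913; d = 3; total draws C(10,3) = 120; favorable C(7,1)*C(3,2) = 21; P = 7/40; answer 7/40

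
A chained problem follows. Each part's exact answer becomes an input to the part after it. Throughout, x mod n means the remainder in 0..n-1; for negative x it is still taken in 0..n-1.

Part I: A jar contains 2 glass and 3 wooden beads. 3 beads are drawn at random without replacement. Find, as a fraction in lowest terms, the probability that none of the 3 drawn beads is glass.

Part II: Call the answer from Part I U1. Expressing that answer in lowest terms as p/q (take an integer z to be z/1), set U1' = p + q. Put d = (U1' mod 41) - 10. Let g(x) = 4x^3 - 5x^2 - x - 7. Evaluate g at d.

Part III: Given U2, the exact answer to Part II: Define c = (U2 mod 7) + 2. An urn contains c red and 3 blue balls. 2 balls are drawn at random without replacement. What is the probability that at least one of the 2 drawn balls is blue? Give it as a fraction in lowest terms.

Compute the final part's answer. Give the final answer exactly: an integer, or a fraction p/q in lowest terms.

8/15

Part I: total draws C(5,3) = 10; favorable C(3,3) = 1; P = 1/10; answer 1/10
Part II: U1 = 1/10; threaded value p + q = 11; d = 1; 4*(1)^3 - 5*(1)^2 - 1*(1)^1 - 7 = (4) + (-5) + (-1) + (-7) = -9; answer -9
Part III: U2 = -9; c = 7; total draws C(10,2) = 45; complement C(7,2) = 21; favorable 45 - 21 = 24; P = 8/15; answer 8/15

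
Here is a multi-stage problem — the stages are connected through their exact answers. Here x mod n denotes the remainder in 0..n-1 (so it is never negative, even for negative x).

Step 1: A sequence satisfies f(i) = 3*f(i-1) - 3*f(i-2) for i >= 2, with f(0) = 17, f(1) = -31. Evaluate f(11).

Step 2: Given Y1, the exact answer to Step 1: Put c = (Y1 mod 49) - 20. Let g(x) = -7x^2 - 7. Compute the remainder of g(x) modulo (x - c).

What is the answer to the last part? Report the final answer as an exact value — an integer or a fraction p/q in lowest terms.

-1015

Step 1: f(2) = 3*(-31) - 3*(17) = -144; iterating: f(2)=-144, f(3)=-339, f(4)=-585, f(5)=-738, f(6)=-459, f(7)=837, f(8)=3888, f(9)=9153, f(10)=15795, f(11)=19926; answer 19926
Step 2: Y1 = 19926; c = 12; remainder = value at the root: -7*(12)^2 - 7 = (-1008) + (-7) = -1015; answer -1015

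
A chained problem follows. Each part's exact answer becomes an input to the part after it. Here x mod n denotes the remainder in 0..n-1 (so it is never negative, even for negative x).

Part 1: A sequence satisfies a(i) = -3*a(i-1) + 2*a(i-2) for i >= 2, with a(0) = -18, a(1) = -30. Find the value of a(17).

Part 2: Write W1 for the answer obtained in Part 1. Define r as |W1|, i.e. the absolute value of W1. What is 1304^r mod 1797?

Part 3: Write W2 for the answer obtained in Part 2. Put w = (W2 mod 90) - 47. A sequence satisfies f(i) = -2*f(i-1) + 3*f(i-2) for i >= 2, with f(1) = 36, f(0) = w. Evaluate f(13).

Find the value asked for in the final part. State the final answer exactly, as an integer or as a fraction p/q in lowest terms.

30292116

Part 1: a(2) = -3*(-30) + 2*(-18) = 54; iterating: a(2)=54, a(3)=-222, a(4)=774, a(5)=-2766, a(6)=9846, a(7)=-35070, a(8)=124902, a(9)=-444846, a(10)=1584342, a(11)=-5642718, a(12)=20096838, a(13)=-71575950, a(14)=254921526, a(15)=-907916478, a(16)=3233592486, a(17)=-11516610414; answer -11516610414
Part 2: W1 = -11516610414; r = 11516610414; squarings mod 1797: 1304^1=1304, 1304^2=454, 1304^4=1258, 1304^8=1204, 1304^16=1234, 1304^32=697, 1304^64=619, 1304^128=400, 1304^256=67, 1304^512=895, 1304^1024=1360, 1304^2048=487, 1304^4096=1762, 1304^8192=1225, 1304^16384=130, 1304^32768=727, 1304^65536=211, 1304^131072=1393, 1304^262144=1486, 1304^524288=1480, 1304^1048576=1654, 1304^2097152=682, 1304^4194304=1498, 1304^8388608=1348, 1304^16777216=337, 1304^33554432=358, 1304^67108864=577, 1304^134217728=484, 1304^268435456=646, 1304^536870912=412, 1304^1073741824=826, 1304^2147483648=1213, 1304^4294967296=1423, 1304^8589934592=1507; 1304^11516610414 = 1304^2 * 1304^4 * 1304^8 * 1304^32 * 1304^64 * 1304^256 * 1304^512 * 1304^1024 * 1304^32768 * 1304^65536 * 1304^1048576 * 1304^2097152 * 1304^4194304 * 1304^33554432 * 1304^67108864 * 1304^134217728 * 1304^536870912 * 1304^2147483648 * 1304^8589934592 = 1447 (mod 1797); answer 1447
Part 3: W2 = 1447; w = -40; f(2) = -2*(36) + 3*(-40) = -192; iterating: f(2)=-192, f(3)=492, f(4)=-1560, f(5)=4596, f(6)=-13872, f(7)=41532, f(8)=-124680, f(9)=373956, f(10)=-1121952, f(11)=3365772, f(12)=-10097400, f(13)=30292116; answer 30292116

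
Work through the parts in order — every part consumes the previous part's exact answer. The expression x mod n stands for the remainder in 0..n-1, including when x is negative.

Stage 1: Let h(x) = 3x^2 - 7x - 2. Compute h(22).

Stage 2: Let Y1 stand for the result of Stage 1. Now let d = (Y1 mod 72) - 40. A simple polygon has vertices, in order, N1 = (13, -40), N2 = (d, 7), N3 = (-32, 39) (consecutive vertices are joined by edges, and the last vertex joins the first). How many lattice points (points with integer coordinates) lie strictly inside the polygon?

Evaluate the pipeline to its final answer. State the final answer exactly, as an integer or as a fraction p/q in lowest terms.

Stage 1: 3*(22)^2 - 7*(22)^1 - 2 = (1452) + (-154) + (-2) = 1296; answer 1296
Stage 2: Y1 = 1296; d = -40; cross terms: (13*7 - -40*-40)=-1509, (-40*39 - -32*7)=-1336, (-32*-40 - 13*39)=773; twice the area = |-2072| = 2072; area = 1036; boundary points = 1 + 8 + 1 = 10; strictly interior points = area - boundary/2 + 1 = 1032; answer 1032

1032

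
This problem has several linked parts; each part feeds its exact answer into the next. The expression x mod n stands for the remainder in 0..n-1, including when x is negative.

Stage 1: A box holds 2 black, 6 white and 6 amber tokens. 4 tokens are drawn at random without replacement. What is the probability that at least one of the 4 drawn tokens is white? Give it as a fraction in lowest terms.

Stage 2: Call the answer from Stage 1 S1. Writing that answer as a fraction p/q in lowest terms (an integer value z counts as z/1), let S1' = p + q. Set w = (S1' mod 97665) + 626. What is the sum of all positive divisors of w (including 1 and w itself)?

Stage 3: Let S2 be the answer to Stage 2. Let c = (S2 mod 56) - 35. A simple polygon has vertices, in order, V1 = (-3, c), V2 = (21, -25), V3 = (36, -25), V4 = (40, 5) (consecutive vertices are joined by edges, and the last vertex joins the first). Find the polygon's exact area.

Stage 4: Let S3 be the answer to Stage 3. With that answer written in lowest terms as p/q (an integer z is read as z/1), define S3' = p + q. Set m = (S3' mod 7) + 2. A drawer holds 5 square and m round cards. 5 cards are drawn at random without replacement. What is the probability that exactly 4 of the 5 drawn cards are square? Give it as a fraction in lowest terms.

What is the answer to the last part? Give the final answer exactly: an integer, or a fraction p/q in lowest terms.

Stage 1: total draws C(14,4) = 1001; complement C(8,4) = 70; favorable 1001 - 70 = 931; P = 133/143; answer 133/143
Stage 2: S1 = 133/143; threaded value p + q = 276; w = 902; 902 = 2 * 11 * 41; sigma = (1 + 2) * (1 + 11) * (1 + 41) = 3 * 12 * 42 = 1512; answer 1512
Stage 3: S2 = 1512; c = -35; cross terms: (-3*-25 - 21*-35)=810, (21*-25 - 36*-25)=375, (36*5 - 40*-25)=1180, (40*-35 - -3*5)=-1385; twice the area = |980| = 980; area = 490; answer 490
Stage 4: S3 = 490; threaded value p + q = 491; m = 3; total draws C(8,5) = 56; favorable C(5,4)*C(3,1) = 15; P = 15/56; answer 15/56

15/56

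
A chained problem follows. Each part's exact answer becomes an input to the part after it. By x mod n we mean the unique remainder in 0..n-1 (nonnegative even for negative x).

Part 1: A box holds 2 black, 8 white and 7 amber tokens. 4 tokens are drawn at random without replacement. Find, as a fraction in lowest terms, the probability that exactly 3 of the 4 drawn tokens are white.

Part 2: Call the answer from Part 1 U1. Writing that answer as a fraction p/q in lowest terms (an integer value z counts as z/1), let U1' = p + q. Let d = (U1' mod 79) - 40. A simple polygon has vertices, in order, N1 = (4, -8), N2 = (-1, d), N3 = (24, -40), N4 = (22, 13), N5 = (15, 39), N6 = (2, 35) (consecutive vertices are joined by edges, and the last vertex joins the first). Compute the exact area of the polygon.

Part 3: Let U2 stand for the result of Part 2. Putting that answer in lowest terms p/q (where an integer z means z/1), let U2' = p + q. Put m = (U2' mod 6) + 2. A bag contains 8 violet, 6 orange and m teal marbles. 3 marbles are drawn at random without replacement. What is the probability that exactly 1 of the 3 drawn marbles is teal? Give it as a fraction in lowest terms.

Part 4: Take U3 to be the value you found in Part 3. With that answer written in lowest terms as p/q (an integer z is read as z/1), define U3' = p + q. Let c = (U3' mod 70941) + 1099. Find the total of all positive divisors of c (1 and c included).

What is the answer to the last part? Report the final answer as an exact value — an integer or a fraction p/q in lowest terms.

Part 1: total draws C(17,4) = 2380; favorable C(8,3)*C(9,1) = 504; P = 18/85; answer 18/85
Part 2: U1 = 18/85; threaded value p + q = 103; d = -16; cross terms: (4*-16 - -1*-8)=-72, (-1*-40 - 24*-16)=424, (24*13 - 22*-40)=1192, (22*39 - 15*13)=663, (15*35 - 2*39)=447, (2*-8 - 4*35)=-156; twice the area = |2498| = 2498; area = 1249; answer 1249
Part 3: U2 = 1249; threaded value p + q = 1250; m = 4; total draws C(18,3) = 816; favorable C(4,1)*C(14,2) = 364; P = 91/204; answer 91/204
Part 4: U3 = 91/204; threaded value p + q = 295; c = 1394; 1394 = 2 * 17 * 41; sigma = (1 + 2) * (1 + 17) * (1 + 41) = 3 * 18 * 42 = 2268; answer 2268

2268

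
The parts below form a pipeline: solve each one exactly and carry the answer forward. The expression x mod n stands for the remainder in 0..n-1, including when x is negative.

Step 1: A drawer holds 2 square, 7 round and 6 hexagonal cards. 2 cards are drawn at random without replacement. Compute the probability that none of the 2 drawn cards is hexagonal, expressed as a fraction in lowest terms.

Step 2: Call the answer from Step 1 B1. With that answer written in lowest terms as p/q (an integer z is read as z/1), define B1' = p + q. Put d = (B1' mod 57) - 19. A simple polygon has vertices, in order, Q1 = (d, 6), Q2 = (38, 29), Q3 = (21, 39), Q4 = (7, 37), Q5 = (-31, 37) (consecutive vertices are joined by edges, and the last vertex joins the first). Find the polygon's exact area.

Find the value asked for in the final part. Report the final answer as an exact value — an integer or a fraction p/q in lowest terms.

Step 1: total draws C(15,2) = 105; favorable C(9,2) = 36; P = 12/35; answer 12/35
Step 2: B1 = 12/35; threaded value p + q = 47; d = 28; cross terms: (28*29 - 38*6)=584, (38*39 - 21*29)=873, (21*37 - 7*39)=504, (7*37 - -31*37)=1406, (-31*6 - 28*37)=-1222; twice the area = |2145| = 2145; area = 2145/2; answer 2145/2

2145/2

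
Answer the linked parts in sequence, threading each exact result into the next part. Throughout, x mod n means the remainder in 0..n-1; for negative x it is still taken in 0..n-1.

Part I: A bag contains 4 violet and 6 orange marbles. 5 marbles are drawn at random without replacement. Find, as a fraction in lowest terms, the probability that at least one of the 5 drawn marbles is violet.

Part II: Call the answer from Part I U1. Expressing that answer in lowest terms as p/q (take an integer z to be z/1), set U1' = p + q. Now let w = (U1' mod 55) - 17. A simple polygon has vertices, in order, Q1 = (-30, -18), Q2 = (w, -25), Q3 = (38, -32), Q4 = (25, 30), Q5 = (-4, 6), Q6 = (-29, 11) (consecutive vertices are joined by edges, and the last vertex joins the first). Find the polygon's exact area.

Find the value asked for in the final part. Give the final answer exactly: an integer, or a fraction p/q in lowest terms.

Part I: total draws C(10,5) = 252; complement C(6,5) = 6; favorable 252 - 6 = 246; P = 41/42; answer 41/42
Part II: U1 = 41/42; threaded value p + q = 83; w = 11; cross terms: (-30*-25 - 11*-18)=948, (11*-32 - 38*-25)=598, (38*30 - 25*-32)=1940, (25*6 - -4*30)=270, (-4*11 - -29*6)=130, (-29*-18 - -30*11)=852; twice the area = |4738| = 4738; area = 2369; answer 2369

2369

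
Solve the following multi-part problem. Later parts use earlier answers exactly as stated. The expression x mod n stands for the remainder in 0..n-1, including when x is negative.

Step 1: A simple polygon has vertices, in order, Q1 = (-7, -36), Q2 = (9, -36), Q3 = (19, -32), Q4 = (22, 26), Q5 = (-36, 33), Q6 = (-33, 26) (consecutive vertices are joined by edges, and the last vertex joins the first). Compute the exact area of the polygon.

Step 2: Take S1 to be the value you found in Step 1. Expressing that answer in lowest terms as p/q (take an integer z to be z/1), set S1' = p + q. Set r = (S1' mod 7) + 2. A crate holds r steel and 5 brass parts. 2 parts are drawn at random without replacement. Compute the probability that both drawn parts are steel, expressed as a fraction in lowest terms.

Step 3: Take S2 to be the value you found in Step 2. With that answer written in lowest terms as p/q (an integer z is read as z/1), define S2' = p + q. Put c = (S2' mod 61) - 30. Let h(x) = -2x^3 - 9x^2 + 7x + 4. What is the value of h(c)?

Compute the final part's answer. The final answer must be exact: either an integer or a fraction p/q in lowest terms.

19416

Step 1: cross terms: (-7*-36 - 9*-36)=576, (9*-32 - 19*-36)=396, (19*26 - 22*-32)=1198, (22*33 - -36*26)=1662, (-36*26 - -33*33)=153, (-33*-36 - -7*26)=1370; twice the area = |5355| = 5355; area = 5355/2; answer 5355/2
Step 2: S1 = 5355/2; threaded value p + q = 5357; r = 4; total draws C(9,2) = 36; favorable C(4,2) = 6; P = 1/6; answer 1/6
Step 3: S2 = 1/6; threaded value p + q = 7; c = -23; -2*(-23)^3 - 9*(-23)^2 + 7*(-23)^1 + 4 = (24334) + (-4761) + (-161) + (4) = 19416; answer 19416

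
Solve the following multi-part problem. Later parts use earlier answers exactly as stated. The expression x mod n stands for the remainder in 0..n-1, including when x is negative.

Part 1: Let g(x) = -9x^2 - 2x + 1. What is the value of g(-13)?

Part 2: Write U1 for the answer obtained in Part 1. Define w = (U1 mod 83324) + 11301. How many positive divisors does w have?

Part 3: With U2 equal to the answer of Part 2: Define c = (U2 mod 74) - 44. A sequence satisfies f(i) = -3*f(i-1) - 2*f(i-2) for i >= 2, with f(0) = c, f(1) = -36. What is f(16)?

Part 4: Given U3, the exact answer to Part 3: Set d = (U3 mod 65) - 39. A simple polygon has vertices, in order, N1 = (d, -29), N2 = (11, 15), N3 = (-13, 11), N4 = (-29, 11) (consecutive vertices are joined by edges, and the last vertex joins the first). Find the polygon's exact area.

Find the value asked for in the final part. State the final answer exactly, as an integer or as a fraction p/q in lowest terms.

794

Part 1: -9*(-13)^2 - 2*(-13)^1 + 1 = (-1521) + (26) + (1) = -1494; answer -1494
Part 2: U1 = -1494; w = 93131; 93131 is prime, so its only divisors are 1 and 93131; count = 2; answer 2
Part 3: U2 = 2; c = -42; f(2) = -3*(-36) - 2*(-42) = 192; iterating: f(2)=192, f(3)=-504, f(4)=1128, f(5)=-2376, f(6)=4872, f(7)=-9864, f(8)=19848, f(9)=-39816, f(10)=79752, f(11)=-159624, f(12)=319368, f(13)=-638856, f(14)=1277832, f(15)=-2555784, f(16)=5111688; answer 5111688
Part 4: U3 = 5111688; d = -16; cross terms: (-16*15 - 11*-29)=79, (11*11 - -13*15)=316, (-13*11 - -29*11)=176, (-29*-29 - -16*11)=1017; twice the area = |1588| = 1588; area = 794; answer 794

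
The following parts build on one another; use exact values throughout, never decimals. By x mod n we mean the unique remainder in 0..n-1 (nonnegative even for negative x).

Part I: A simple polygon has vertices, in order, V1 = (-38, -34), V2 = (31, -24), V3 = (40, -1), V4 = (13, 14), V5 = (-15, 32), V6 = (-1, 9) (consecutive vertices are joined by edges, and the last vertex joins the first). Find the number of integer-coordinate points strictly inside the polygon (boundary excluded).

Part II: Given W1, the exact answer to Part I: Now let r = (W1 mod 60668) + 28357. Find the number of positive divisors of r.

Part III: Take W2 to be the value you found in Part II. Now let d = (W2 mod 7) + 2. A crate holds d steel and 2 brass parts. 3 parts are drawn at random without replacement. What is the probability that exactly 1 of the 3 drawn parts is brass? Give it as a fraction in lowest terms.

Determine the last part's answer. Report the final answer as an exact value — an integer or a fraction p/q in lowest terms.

7/15

Part I: cross terms: (-38*-24 - 31*-34)=1966, (31*-1 - 40*-24)=929, (40*14 - 13*-1)=573, (13*32 - -15*14)=626, (-15*9 - -1*32)=-103, (-1*-34 - -38*9)=376; twice the area = |4367| = 4367; area = 4367/2; boundary points = 1 + 1 + 3 + 2 + 1 + 1 = 9; strictly interior points = area - boundary/2 + 1 = 2180; answer 2180
Part II: W1 = 2180; r = 30537; 30537 = 3^4 * 13 * 29; number of divisors = (4+1) * (1+1) * (1+1) = 20; answer 20
Part III: W2 = 20; d = 8; total draws C(10,3) = 120; favorable C(2,1)*C(8,2) = 56; P = 7/15; answer 7/15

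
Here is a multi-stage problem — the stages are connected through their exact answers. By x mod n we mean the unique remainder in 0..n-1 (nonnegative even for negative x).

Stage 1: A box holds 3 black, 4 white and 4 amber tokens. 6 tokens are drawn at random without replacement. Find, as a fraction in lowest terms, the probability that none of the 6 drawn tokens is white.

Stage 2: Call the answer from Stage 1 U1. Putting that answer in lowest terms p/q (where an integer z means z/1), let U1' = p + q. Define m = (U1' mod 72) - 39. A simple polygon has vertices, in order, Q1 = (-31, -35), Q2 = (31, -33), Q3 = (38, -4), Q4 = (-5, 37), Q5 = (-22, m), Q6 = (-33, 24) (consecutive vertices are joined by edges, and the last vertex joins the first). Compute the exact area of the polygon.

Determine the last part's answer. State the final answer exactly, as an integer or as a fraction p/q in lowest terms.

Stage 1: total draws C(11,6) = 462; favorable C(7,6) = 7; P = 1/66; answer 1/66
Stage 2: U1 = 1/66; threaded value p + q = 67; m = 28; cross terms: (-31*-33 - 31*-35)=2108, (31*-4 - 38*-33)=1130, (38*37 - -5*-4)=1386, (-5*28 - -22*37)=674, (-22*24 - -33*28)=396, (-33*-35 - -31*24)=1899; twice the area = |7593| = 7593; area = 7593/2; answer 7593/2

7593/2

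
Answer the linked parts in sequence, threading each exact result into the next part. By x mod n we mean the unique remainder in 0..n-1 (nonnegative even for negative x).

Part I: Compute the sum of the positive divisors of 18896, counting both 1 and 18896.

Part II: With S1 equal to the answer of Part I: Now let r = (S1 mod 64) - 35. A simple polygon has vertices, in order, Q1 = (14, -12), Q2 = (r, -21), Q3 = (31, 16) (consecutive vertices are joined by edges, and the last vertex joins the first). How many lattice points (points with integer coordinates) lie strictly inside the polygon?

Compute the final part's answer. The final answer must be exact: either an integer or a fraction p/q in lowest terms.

Part I: 18896 = 2^4 * 1181; sigma = (1 + 2 + 4 + 8 + 16) * (1 + 1181) = 31 * 1182 = 36642; answer 36642
Part II: S1 = 36642; r = -1; cross terms: (14*-21 - -1*-12)=-306, (-1*16 - 31*-21)=635, (31*-12 - 14*16)=-596; twice the area = |-267| = 267; area = 267/2; boundary points = 3 + 1 + 1 = 5; strictly interior points = area - boundary/2 + 1 = 132; answer 132

132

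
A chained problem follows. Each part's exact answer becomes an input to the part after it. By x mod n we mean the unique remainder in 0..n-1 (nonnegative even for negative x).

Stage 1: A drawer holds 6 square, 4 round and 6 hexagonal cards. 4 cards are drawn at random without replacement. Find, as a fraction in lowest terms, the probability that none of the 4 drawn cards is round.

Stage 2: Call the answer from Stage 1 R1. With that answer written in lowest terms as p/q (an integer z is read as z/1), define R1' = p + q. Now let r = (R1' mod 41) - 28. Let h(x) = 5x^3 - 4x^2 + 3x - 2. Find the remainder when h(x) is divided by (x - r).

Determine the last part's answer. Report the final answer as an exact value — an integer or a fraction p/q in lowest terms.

-21554

Stage 1: total draws C(16,4) = 1820; favorable C(12,4) = 495; P = 99/364; answer 99/364
Stage 2: R1 = 99/364; threaded value p + q = 463; r = -16; remainder = value at the root: 5*(-16)^3 - 4*(-16)^2 + 3*(-16)^1 - 2 = (-20480) + (-1024) + (-48) + (-2) = -21554; answer -21554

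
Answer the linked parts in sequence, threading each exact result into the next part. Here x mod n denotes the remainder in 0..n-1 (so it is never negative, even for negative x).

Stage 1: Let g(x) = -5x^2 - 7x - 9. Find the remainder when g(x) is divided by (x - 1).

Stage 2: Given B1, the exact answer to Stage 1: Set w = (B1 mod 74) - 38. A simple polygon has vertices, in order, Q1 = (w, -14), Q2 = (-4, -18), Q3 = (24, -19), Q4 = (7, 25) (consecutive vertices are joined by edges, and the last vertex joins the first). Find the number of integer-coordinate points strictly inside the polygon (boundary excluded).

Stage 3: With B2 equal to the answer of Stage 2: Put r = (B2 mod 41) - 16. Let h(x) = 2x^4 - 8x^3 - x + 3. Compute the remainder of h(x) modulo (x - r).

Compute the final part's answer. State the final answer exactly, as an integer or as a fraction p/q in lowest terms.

Stage 1: remainder = value at the root: -5*(1)^2 - 7*(1)^1 - 9 = (-5) + (-7) + (-9) = -21; answer -21
Stage 2: B1 = -21; w = 15; cross terms: (15*-18 - -4*-14)=-326, (-4*-19 - 24*-18)=508, (24*25 - 7*-19)=733, (7*-14 - 15*25)=-473; twice the area = |442| = 442; area = 221; boundary points = 1 + 1 + 1 + 1 = 4; strictly interior points = area - boundary/2 + 1 = 220; answer 220
Stage 3: B2 = 220; r = -1; remainder = value at the root: 2*(-1)^4 - 8*(-1)^3 - 1*(-1)^1 + 3 = (2) + (8) + (1) + (3) = 14; answer 14

14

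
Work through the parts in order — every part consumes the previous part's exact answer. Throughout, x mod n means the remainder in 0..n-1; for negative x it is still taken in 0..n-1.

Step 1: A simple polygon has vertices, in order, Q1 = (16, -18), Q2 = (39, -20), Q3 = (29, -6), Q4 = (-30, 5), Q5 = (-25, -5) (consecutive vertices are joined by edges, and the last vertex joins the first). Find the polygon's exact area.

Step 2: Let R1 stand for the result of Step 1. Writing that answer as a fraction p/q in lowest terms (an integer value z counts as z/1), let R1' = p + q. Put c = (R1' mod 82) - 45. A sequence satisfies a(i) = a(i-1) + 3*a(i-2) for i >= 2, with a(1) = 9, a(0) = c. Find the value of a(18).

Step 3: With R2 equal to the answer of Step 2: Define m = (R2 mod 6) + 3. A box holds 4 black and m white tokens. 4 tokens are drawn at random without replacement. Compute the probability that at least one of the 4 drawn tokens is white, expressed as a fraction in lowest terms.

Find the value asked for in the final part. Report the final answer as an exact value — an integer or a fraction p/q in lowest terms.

209/210

Step 1: cross terms: (16*-20 - 39*-18)=382, (39*-6 - 29*-20)=346, (29*5 - -30*-6)=-35, (-30*-5 - -25*5)=275, (-25*-18 - 16*-5)=530; twice the area = |1498| = 1498; area = 749; answer 749
Step 2: R1 = 749; threaded value p + q = 750; c = -33; a(2) = 1*(9) + 3*(-33) = -90; iterating: a(2)=-90, a(3)=-63, a(4)=-333, a(5)=-522, a(6)=-1521, a(7)=-3087, a(8)=-7650, a(9)=-16911, a(10)=-39861, a(11)=-90594, a(12)=-210177, a(13)=-481959, a(14)=-1112490, a(15)=-2558367, a(16)=-5895837, a(17)=-13570938, a(18)=-31258449; answer -31258449
Step 3: R2 = -31258449; m = 6; total draws C(10,4) = 210; complement C(4,4) = 1; favorable 210 - 1 = 209; P = 209/210; answer 209/210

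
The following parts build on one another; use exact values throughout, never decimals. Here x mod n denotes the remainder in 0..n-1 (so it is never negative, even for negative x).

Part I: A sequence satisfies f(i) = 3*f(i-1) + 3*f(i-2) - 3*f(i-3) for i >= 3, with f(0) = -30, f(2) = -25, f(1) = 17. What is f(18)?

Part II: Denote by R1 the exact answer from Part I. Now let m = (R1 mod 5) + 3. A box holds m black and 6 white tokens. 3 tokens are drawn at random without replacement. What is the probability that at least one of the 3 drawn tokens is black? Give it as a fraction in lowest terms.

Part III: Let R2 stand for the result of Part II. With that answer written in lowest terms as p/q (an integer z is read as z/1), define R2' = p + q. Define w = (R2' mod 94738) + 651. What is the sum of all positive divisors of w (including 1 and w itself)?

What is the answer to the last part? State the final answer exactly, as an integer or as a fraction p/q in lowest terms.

996

Part I: f(3) = 3*(-25) + 3*(17) - 3*(-30) = 66; iterating: f(3)=66, f(4)=72, f(5)=489, f(6)=1485, f(7)=5706, f(8)=20106, f(9)=72981, f(10)=262143, f(11)=945054, f(12)=3402648, f(13)=12256677, f(14)=44142813, f(15)=158990526, f(16)=572629986, f(17)=2062433097, f(18)=7428217671; answer 7428217671
Part II: R1 = 7428217671; m = 4; total draws C(10,3) = 120; complement C(6,3) = 20; favorable 120 - 20 = 100; P = 5/6; answer 5/6
Part III: R2 = 5/6; threaded value p + q = 11; w = 662; 662 = 2 * 331; sigma = (1 + 2) * (1 + 331) = 3 * 332 = 996; answer 996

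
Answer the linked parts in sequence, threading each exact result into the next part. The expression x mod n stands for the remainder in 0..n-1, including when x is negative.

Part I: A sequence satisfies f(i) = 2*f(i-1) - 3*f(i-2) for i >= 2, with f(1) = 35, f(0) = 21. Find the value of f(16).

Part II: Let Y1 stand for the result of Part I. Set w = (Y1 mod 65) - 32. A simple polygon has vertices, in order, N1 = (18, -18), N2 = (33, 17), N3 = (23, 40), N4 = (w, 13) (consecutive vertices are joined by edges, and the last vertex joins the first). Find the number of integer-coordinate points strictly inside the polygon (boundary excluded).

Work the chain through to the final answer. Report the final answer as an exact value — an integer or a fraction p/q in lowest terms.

1640

Part I: f(2) = 2*(35) - 3*(21) = 7; iterating: f(2)=7, f(3)=-91, f(4)=-203, f(5)=-133, f(6)=343, f(7)=1085, f(8)=1141, f(9)=-973, f(10)=-5369, f(11)=-7819, f(12)=469, f(13)=24395, f(14)=47383, f(15)=21581, f(16)=-98987; answer -98987
Part II: Y1 = -98987; w = -24; cross terms: (18*17 - 33*-18)=900, (33*40 - 23*17)=929, (23*13 - -24*40)=1259, (-24*-18 - 18*13)=198; twice the area = |3286| = 3286; area = 1643; boundary points = 5 + 1 + 1 + 1 = 8; strictly interior points = area - boundary/2 + 1 = 1640; answer 1640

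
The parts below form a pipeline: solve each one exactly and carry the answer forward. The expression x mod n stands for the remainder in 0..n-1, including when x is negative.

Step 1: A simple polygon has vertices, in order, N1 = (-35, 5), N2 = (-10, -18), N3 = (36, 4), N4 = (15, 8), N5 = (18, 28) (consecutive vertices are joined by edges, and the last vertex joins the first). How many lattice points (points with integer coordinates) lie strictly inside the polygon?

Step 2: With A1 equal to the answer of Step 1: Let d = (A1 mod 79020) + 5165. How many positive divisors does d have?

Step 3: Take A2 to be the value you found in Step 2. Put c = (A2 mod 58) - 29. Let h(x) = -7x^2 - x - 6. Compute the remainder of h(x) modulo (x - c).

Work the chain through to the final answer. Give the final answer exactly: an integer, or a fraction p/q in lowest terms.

Step 1: cross terms: (-35*-18 - -10*5)=680, (-10*4 - 36*-18)=608, (36*8 - 15*4)=228, (15*28 - 18*8)=276, (18*5 - -35*28)=1070; twice the area = |2862| = 2862; area = 1431; boundary points = 1 + 2 + 1 + 1 + 1 = 6; strictly interior points = area - boundary/2 + 1 = 1429; answer 1429
Step 2: A1 = 1429; d = 6594; 6594 = 2 * 3 * 7 * 157; number of divisors = (1+1) * (1+1) * (1+1) * (1+1) = 16; answer 16
Step 3: A2 = 16; c = -13; remainder = value at the root: -7*(-13)^2 - 1*(-13)^1 - 6 = (-1183) + (13) + (-6) = -1176; answer -1176

-1176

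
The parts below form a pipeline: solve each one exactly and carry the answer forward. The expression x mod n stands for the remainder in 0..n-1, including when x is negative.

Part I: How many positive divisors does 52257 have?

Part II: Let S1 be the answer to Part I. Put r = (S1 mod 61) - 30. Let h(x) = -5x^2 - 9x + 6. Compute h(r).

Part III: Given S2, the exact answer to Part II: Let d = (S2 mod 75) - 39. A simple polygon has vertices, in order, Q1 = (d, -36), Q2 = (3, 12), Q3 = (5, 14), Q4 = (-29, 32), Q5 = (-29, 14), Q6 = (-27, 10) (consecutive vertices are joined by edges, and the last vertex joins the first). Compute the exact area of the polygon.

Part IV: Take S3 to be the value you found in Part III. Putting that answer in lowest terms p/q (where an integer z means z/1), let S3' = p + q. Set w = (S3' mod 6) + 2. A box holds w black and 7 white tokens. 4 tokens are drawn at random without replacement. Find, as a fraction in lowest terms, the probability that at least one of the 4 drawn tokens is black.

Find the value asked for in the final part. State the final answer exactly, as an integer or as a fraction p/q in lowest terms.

138/143

Part I: 52257 = 3 * 17419; number of divisors = (1+1) * (1+1) = 4; answer 4
Part II: S1 = 4; r = -26; -5*(-26)^2 - 9*(-26)^1 + 6 = (-3380) + (234) + (6) = -3140; answer -3140
Part III: S2 = -3140; d = -29; cross terms: (-29*12 - 3*-36)=-240, (3*14 - 5*12)=-18, (5*32 - -29*14)=566, (-29*14 - -29*32)=522, (-29*10 - -27*14)=88, (-27*-36 - -29*10)=1262; twice the area = |2180| = 2180; area = 1090; answer 1090
Part IV: S3 = 1090; threaded value p + q = 1091; w = 7; total draws C(14,4) = 1001; complement C(7,4) = 35; favorable 1001 - 35 = 966; P = 138/143; answer 138/143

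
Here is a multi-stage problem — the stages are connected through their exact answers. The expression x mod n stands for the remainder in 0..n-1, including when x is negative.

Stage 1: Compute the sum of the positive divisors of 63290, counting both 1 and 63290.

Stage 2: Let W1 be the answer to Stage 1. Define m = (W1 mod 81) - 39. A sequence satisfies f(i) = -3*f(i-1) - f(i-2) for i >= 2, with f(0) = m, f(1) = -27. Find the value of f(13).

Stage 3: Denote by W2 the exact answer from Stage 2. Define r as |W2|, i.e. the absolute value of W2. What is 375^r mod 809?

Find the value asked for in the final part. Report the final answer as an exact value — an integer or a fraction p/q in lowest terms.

Stage 1: 63290 = 2 * 5 * 6329; sigma = (1 + 2) * (1 + 5) * (1 + 6329) = 3 * 6 * 6330 = 113940; answer 113940
Stage 2: W1 = 113940; m = 15; f(2) = -3*(-27) - 1*(15) = 66; iterating: f(2)=66, f(3)=-171, f(4)=447, f(5)=-1170, f(6)=3063, f(7)=-8019, f(8)=20994, f(9)=-54963, f(10)=143895, f(11)=-376722, f(12)=986271, f(13)=-2582091; answer -2582091
Stage 3: W2 = -2582091; r = 2582091; squarings mod 809: 375^1=375, 375^2=668, 375^4=465, 375^8=222, 375^16=744, 375^32=180, 375^64=40, 375^128=791, 375^256=324, 375^512=615, 375^1024=422, 375^2048=104, 375^4096=299, 375^8192=411, 375^16384=649, 375^32768=521, 375^65536=426, 375^131072=260, 375^262144=453, 375^524288=532, 375^1048576=683, 375^2097152=505; 375^2582091 = 375^1 * 375^2 * 375^8 * 375^64 * 375^512 * 375^1024 * 375^8192 * 375^16384 * 375^65536 * 375^131072 * 375^262144 * 375^2097152 = 589 (mod 809); answer 589

589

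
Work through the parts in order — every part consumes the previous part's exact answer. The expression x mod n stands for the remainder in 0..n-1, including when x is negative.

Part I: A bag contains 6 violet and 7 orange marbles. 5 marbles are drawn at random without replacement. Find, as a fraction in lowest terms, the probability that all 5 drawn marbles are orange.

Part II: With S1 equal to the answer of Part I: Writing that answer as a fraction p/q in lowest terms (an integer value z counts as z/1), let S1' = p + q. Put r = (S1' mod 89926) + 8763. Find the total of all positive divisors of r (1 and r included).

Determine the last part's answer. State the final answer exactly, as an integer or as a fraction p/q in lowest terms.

Part I: total draws C(13,5) = 1287; favorable C(7,5) = 21; P = 7/429; answer 7/429
Part II: S1 = 7/429; threaded value p + q = 436; r = 9199; 9199 is prime, so its only divisors are 1 and 9199; sigma = 1 + 9199 = 9200; answer 9200

9200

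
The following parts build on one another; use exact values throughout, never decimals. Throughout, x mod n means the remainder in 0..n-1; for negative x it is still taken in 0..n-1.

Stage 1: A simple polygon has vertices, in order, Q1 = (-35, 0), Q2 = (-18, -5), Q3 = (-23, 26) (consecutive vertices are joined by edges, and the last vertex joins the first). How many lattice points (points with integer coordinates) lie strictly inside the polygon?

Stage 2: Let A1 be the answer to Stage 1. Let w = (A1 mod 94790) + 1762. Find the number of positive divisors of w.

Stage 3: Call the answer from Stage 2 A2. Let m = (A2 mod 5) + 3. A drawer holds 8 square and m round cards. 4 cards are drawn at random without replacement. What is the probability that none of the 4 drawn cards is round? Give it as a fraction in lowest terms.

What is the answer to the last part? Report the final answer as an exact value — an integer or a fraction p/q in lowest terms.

Stage 1: cross terms: (-35*-5 - -18*0)=175, (-18*26 - -23*-5)=-583, (-23*0 - -35*26)=910; twice the area = |502| = 502; area = 251; boundary points = 1 + 1 + 2 = 4; strictly interior points = area - boundary/2 + 1 = 250; answer 250
Stage 2: A1 = 250; w = 2012; 2012 = 2^2 * 503; number of divisors = (2+1) * (1+1) = 6; answer 6
Stage 3: A2 = 6; m = 4; total draws C(12,4) = 495; favorable C(8,4) = 70; P = 14/99; answer 14/99

14/99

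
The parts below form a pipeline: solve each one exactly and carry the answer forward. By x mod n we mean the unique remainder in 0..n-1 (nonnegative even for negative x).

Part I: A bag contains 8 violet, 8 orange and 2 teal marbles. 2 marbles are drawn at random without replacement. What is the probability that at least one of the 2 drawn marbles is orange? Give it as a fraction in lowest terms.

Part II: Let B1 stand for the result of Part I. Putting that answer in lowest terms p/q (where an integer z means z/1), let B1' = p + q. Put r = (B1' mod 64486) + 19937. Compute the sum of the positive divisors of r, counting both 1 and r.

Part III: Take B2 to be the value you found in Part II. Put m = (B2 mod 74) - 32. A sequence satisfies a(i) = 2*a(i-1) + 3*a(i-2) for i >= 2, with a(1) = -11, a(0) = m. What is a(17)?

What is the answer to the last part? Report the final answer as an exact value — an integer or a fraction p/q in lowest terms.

Part I: total draws C(18,2) = 153; complement C(10,2) = 45; favorable 153 - 45 = 108; P = 12/17; answer 12/17
Part II: B1 = 12/17; threaded value p + q = 29; r = 19966; 19966 = 2 * 67 * 149; sigma = (1 + 2) * (1 + 67) * (1 + 149) = 3 * 68 * 150 = 30600; answer 30600
Part III: B2 = 30600; m = 6; a(2) = 2*(-11) + 3*(6) = -4; iterating: a(2)=-4, a(3)=-41, a(4)=-94, a(5)=-311, a(6)=-904, a(7)=-2741, a(8)=-8194, a(9)=-24611, a(10)=-73804, a(11)=-221441, a(12)=-664294, a(13)=-1992911, a(14)=-5978704, a(15)=-17936141, a(16)=-53808394, a(17)=-161425211; answer -161425211

-161425211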